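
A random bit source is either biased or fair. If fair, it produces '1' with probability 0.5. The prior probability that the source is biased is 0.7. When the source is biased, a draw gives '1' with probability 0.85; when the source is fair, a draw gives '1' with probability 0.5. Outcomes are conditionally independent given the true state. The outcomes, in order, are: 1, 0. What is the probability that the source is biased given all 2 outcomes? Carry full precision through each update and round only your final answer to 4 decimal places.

0.5434

After '1': P(biased) = 0.85·0.7000 / (0.85·0.7000 + 0.5·0.3000) ≈ 0.7987
After '0': P(biased) = 0.15·0.7987 / (0.15·0.7987 + 0.5·0.2013) ≈ 0.5434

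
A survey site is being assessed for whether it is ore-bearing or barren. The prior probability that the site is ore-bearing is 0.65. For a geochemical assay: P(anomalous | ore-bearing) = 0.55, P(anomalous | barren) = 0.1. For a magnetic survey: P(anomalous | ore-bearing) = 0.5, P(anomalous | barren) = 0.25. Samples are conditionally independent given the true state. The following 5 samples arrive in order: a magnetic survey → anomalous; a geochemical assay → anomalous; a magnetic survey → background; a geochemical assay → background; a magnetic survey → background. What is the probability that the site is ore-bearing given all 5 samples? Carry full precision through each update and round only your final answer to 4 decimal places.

0.8195

Apply Bayes' rule sequentially, carrying P(ore) forward.
After a magnetic survey='anomalous': P(ore) = 0.5·0.6500 / (0.5·0.6500 + 0.25·0.3500) ≈ 0.7879
After a geochemical assay='anomalous': P(ore) = 0.55·0.7879 / (0.55·0.7879 + 0.1·0.2121) ≈ 0.9533
After a magnetic survey='background': P(ore) = 0.5·0.9533 / (0.5·0.9533 + 0.75·0.0467) ≈ 0.9316
After a geochemical assay='background': P(ore) = 0.45·0.9316 / (0.45·0.9316 + 0.9·0.0684) ≈ 0.8720
After a magnetic survey='background': P(ore) = 0.5·0.8720 / (0.5·0.8720 + 0.75·0.1280) ≈ 0.8195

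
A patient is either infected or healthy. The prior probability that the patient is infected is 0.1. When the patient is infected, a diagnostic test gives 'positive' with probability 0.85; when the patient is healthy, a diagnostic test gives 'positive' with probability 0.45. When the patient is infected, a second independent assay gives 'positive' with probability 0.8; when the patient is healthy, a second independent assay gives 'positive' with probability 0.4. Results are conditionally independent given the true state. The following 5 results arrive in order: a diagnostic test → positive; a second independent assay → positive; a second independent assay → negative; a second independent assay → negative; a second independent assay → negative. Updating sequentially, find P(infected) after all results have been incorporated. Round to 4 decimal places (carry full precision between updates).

After a diagnostic test='positive': P(infected) = 0.85·0.1000 / (0.85·0.1000 + 0.45·0.9000) ≈ 0.1735
After a second independent assay='positive': P(infected) = 0.8·0.1735 / (0.8·0.1735 + 0.4·0.8265) ≈ 0.2957
After a second independent assay='negative': P(infected) = 0.2·0.2957 / (0.2·0.2957 + 0.6·0.7043) ≈ 0.1227
After a second independent assay='negative': P(infected) = 0.2·0.1227 / (0.2·0.1227 + 0.6·0.8773) ≈ 0.0446
After a second independent assay='negative': P(infected) = 0.2·0.0446 / (0.2·0.0446 + 0.6·0.9554) ≈ 0.0153

0.0153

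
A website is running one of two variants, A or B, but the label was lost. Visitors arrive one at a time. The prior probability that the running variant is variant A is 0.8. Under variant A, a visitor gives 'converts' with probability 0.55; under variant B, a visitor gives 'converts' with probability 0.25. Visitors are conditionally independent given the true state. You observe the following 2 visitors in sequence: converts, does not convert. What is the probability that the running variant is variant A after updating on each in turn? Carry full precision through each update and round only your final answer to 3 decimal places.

0.841

Apply Bayes' rule sequentially, carrying P(A) forward.
After 'converts': P(A) = 0.55·0.8000 / (0.55·0.8000 + 0.25·0.2000) ≈ 0.8980
After 'does not convert': P(A) = 0.45·0.8980 / (0.45·0.8980 + 0.75·0.1020) ≈ 0.8408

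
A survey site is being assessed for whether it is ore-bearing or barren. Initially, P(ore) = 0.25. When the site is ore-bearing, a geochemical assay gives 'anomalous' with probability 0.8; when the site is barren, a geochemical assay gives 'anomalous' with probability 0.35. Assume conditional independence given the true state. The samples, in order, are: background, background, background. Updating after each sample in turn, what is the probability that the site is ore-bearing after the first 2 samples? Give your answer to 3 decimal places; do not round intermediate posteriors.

After 'background': P(ore) = 0.2·0.2500 / (0.2·0.2500 + 0.65·0.7500) ≈ 0.0930
After 'background': P(ore) = 0.2·0.0930 / (0.2·0.0930 + 0.65·0.9070) ≈ 0.0306

0.031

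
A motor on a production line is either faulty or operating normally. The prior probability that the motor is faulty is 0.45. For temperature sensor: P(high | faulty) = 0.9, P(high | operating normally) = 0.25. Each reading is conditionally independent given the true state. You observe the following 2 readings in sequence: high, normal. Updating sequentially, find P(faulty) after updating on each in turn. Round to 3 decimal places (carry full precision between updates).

0.282

After 'high': P(faulty) = 0.9·0.4500 / (0.9·0.4500 + 0.25·0.5500) ≈ 0.7465
After 'normal': P(faulty) = 0.1·0.7465 / (0.1·0.7465 + 0.75·0.2535) ≈ 0.2820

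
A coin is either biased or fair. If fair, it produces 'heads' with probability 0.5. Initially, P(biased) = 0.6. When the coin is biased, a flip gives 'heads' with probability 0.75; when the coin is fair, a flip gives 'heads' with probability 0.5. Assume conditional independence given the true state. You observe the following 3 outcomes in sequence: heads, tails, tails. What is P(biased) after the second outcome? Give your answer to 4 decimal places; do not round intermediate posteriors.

0.5294

After 'heads': P(biased) = 0.75·0.6000 / (0.75·0.6000 + 0.5·0.4000) ≈ 0.6923
After 'tails': P(biased) = 0.25·0.6923 / (0.25·0.6923 + 0.5·0.3077) ≈ 0.5294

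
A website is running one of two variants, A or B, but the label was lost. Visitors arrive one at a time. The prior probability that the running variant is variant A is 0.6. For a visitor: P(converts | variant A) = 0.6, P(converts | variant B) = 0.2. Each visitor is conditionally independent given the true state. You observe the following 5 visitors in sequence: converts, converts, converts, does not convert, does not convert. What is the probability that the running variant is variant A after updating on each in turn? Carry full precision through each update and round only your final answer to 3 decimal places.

Each posterior becomes the prior for the next update.
After 'converts': P(A) = 0.6·0.6000 / (0.6·0.6000 + 0.2·0.4000) ≈ 0.8182
After 'converts': P(A) = 0.6·0.8182 / (0.6·0.8182 + 0.2·0.1818) ≈ 0.9310
After 'converts': P(A) = 0.6·0.9310 / (0.6·0.9310 + 0.2·0.0690) ≈ 0.9759
After 'does not convert': P(A) = 0.4·0.9759 / (0.4·0.9759 + 0.8·0.0241) ≈ 0.9529
After 'does not convert': P(A) = 0.4·0.9529 / (0.4·0.9529 + 0.8·0.0471) ≈ 0.9101

0.910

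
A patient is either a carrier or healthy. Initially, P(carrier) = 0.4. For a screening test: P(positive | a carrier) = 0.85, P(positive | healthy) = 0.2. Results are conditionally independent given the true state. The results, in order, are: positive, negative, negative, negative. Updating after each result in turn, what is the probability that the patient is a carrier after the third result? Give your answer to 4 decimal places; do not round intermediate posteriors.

0.0906

Each posterior becomes the prior for the next update.
After 'positive': P(carrier) = 0.85·0.4000 / (0.85·0.4000 + 0.2·0.6000) ≈ 0.7391
After 'negative': P(carrier) = 0.15·0.7391 / (0.15·0.7391 + 0.8·0.2609) ≈ 0.3469
After 'negative': P(carrier) = 0.15·0.3469 / (0.15·0.3469 + 0.8·0.6531) ≈ 0.0906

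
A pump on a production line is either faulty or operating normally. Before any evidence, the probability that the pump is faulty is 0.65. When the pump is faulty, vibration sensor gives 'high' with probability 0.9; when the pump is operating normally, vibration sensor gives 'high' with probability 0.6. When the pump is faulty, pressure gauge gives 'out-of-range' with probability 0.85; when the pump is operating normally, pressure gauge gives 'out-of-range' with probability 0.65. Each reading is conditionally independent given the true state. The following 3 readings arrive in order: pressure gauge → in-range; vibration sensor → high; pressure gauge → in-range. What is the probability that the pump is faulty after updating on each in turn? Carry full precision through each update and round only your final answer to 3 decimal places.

Each posterior becomes the prior for the next update.
After pressure gauge='in-range': P(faulty) = 0.15·0.6500 / (0.15·0.6500 + 0.35·0.3500) ≈ 0.4432
After vibration sensor='high': P(faulty) = 0.9·0.4432 / (0.9·0.4432 + 0.6·0.5568) ≈ 0.5442
After pressure gauge='in-range': P(faulty) = 0.15·0.5442 / (0.15·0.5442 + 0.35·0.4558) ≈ 0.3385

0.338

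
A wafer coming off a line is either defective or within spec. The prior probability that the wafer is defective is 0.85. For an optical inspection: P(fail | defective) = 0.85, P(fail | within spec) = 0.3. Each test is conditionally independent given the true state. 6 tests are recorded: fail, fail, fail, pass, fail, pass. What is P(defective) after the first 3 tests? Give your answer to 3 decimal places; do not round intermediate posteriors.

0.992

After 'fail': P(defective) = 0.85·0.8500 / (0.85·0.8500 + 0.3·0.1500) ≈ 0.9414
After 'fail': P(defective) = 0.85·0.9414 / (0.85·0.9414 + 0.3·0.0586) ≈ 0.9785
After 'fail': P(defective) = 0.85·0.9785 / (0.85·0.9785 + 0.3·0.0215) ≈ 0.9923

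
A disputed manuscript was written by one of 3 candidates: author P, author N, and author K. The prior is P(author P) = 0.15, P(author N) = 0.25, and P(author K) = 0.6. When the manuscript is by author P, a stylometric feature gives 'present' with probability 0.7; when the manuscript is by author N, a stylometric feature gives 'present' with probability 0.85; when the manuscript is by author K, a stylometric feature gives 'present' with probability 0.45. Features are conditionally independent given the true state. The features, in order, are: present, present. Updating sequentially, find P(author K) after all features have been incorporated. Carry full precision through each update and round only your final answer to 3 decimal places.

After 'present': normaliser = 0.7·0.1500 + 0.85·0.2500 + 0.45·0.6000; P(author P) ≈ 0.1787, P(author N) ≈ 0.3617, P(author K) ≈ 0.4596
After 'present': normaliser = 0.7·0.1787 + 0.85·0.3617 + 0.45·0.4596; P(author P) ≈ 0.1957, P(author N) ≈ 0.4809, P(author K) ≈ 0.3235

0.323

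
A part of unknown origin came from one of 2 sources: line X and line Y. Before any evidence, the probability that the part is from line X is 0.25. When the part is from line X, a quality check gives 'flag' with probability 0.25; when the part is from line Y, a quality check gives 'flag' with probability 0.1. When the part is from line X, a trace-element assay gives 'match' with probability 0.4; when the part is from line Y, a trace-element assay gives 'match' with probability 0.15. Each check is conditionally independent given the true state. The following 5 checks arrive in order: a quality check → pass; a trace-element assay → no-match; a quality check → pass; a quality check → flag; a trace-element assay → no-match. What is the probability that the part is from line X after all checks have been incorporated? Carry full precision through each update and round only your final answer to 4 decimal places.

0.2238

Each posterior becomes the prior for the next update.
After a quality check='pass': P(line X) = 0.75·0.2500 / (0.75·0.2500 + 0.9·0.7500) ≈ 0.2174
After a trace-element assay='no-match': P(line X) = 0.6·0.2174 / (0.6·0.2174 + 0.85·0.7826) ≈ 0.1639
After a quality check='pass': P(line X) = 0.75·0.1639 / (0.75·0.1639 + 0.9·0.8361) ≈ 0.1404
After a quality check='flag': P(line X) = 0.25·0.1404 / (0.25·0.1404 + 0.1·0.8596) ≈ 0.2900
After a trace-element assay='no-match': P(line X) = 0.6·0.2900 / (0.6·0.2900 + 0.85·0.7100) ≈ 0.2238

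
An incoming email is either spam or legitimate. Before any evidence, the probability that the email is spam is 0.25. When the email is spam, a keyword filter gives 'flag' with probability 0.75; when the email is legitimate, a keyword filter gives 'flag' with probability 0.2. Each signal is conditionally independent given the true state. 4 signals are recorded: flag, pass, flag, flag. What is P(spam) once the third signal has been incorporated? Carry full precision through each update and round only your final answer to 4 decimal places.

0.5943

After 'flag': P(spam) = 0.75·0.2500 / (0.75·0.2500 + 0.2·0.7500) ≈ 0.5556
After 'pass': P(spam) = 0.25·0.5556 / (0.25·0.5556 + 0.8·0.4444) ≈ 0.2809
After 'flag': P(spam) = 0.75·0.2809 / (0.75·0.2809 + 0.2·0.7191) ≈ 0.5943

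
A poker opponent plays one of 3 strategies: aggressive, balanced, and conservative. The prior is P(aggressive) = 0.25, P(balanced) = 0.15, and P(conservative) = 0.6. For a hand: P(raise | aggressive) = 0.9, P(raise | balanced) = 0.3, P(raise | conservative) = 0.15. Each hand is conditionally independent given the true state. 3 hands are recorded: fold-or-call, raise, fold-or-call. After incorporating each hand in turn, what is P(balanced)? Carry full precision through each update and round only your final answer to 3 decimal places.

0.247

After 'fold-or-call': normaliser = 0.1·0.2500 + 0.7·0.1500 + 0.85·0.6000; P(aggressive) ≈ 0.0391, P(balanced) ≈ 0.1641, P(conservative) ≈ 0.7969
After 'raise': normaliser = 0.9·0.0391 + 0.3·0.1641 + 0.15·0.7969; P(aggressive) ≈ 0.1724, P(balanced) ≈ 0.2414, P(conservative) ≈ 0.5862
After 'fold-or-call': normaliser = 0.1·0.1724 + 0.7·0.2414 + 0.85·0.5862; P(aggressive) ≈ 0.0252, P(balanced) ≈ 0.2469, P(conservative) ≈ 0.7280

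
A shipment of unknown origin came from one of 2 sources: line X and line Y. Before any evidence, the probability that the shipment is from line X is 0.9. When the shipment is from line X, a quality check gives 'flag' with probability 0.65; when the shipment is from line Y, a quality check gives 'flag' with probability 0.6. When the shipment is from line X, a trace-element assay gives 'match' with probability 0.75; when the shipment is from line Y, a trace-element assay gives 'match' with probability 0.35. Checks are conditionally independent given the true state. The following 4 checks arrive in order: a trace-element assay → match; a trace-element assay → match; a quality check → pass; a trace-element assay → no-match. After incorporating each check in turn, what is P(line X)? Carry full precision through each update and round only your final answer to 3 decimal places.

0.933

Each posterior becomes the prior for the next update.
After a trace-element assay='match': P(line X) = 0.75·0.9000 / (0.75·0.9000 + 0.35·0.1000) ≈ 0.9507
After a trace-element assay='match': P(line X) = 0.75·0.9507 / (0.75·0.9507 + 0.35·0.0493) ≈ 0.9764
After a quality check='pass': P(line X) = 0.35·0.9764 / (0.35·0.9764 + 0.4·0.0236) ≈ 0.9731
After a trace-element assay='no-match': P(line X) = 0.25·0.9731 / (0.25·0.9731 + 0.65·0.0269) ≈ 0.9329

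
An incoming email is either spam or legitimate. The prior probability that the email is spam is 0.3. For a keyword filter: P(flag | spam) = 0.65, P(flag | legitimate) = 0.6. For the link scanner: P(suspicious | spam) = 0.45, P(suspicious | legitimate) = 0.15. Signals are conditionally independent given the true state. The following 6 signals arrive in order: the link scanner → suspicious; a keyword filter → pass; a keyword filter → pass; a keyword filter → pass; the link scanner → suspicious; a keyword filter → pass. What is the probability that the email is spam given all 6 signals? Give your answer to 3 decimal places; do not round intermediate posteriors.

After the link scanner='suspicious': P(spam) = 0.45·0.3000 / (0.45·0.3000 + 0.15·0.7000) ≈ 0.5625
After a keyword filter='pass': P(spam) = 0.35·0.5625 / (0.35·0.5625 + 0.4·0.4375) ≈ 0.5294
After a keyword filter='pass': P(spam) = 0.35·0.5294 / (0.35·0.5294 + 0.4·0.4706) ≈ 0.4961
After a keyword filter='pass': P(spam) = 0.35·0.4961 / (0.35·0.4961 + 0.4·0.5039) ≈ 0.4627
After the link scanner='suspicious': P(spam) = 0.45·0.4627 / (0.45·0.4627 + 0.15·0.5373) ≈ 0.7210
After a keyword filter='pass': P(spam) = 0.35·0.7210 / (0.35·0.7210 + 0.4·0.2790) ≈ 0.6933

0.693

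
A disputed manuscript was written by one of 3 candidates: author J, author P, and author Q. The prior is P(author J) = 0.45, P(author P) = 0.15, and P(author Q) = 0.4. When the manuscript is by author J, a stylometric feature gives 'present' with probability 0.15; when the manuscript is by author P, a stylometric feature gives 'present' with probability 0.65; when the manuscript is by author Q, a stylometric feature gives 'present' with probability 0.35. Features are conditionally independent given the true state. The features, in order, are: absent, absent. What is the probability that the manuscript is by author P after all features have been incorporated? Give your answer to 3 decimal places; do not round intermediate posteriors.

0.036

After 'absent': normaliser = 0.85·0.4500 + 0.35·0.1500 + 0.65·0.4000; P(author J) ≈ 0.5504, P(author P) ≈ 0.0755, P(author Q) ≈ 0.3741
After 'absent': normaliser = 0.85·0.5504 + 0.35·0.0755 + 0.65·0.3741; P(author J) ≈ 0.6344, P(author P) ≈ 0.0359, P(author Q) ≈ 0.3298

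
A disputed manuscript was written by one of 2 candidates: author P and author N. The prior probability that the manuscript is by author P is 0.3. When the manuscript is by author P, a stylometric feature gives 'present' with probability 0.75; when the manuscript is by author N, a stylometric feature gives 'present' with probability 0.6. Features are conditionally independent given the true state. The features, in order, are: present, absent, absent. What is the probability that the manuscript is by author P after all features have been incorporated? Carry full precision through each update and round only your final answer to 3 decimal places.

After 'present': P(author P) = 0.75·0.3000 / (0.75·0.3000 + 0.6·0.7000) ≈ 0.3488
After 'absent': P(author P) = 0.25·0.3488 / (0.25·0.3488 + 0.4·0.6512) ≈ 0.2508
After 'absent': P(author P) = 0.25·0.2508 / (0.25·0.2508 + 0.4·0.7492) ≈ 0.1731

0.173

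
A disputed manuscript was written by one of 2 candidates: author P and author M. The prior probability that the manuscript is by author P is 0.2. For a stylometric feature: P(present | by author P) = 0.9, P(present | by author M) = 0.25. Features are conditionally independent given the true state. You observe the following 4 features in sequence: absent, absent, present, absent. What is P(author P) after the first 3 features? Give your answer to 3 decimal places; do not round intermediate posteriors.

0.016

Apply Bayes' rule sequentially, carrying P(author P) forward.
After 'absent': P(author P) = 0.1·0.2000 / (0.1·0.2000 + 0.75·0.8000) ≈ 0.0323
After 'absent': P(author P) = 0.1·0.0323 / (0.1·0.0323 + 0.75·0.9677) ≈ 0.0044
After 'present': P(author P) = 0.9·0.0044 / (0.9·0.0044 + 0.25·0.9956) ≈ 0.0157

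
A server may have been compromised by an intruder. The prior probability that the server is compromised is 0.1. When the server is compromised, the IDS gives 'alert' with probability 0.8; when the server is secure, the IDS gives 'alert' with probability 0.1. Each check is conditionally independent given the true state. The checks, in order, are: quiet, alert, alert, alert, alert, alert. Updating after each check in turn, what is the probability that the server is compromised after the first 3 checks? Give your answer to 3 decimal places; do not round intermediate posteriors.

0.612

Apply Bayes' rule sequentially, carrying P(compromised) forward.
After 'quiet': P(compromised) = 0.2·0.1000 / (0.2·0.1000 + 0.9·0.9000) ≈ 0.0241
After 'alert': P(compromised) = 0.8·0.0241 / (0.8·0.0241 + 0.1·0.9759) ≈ 0.1649
After 'alert': P(compromised) = 0.8·0.1649 / (0.8·0.1649 + 0.1·0.8351) ≈ 0.6124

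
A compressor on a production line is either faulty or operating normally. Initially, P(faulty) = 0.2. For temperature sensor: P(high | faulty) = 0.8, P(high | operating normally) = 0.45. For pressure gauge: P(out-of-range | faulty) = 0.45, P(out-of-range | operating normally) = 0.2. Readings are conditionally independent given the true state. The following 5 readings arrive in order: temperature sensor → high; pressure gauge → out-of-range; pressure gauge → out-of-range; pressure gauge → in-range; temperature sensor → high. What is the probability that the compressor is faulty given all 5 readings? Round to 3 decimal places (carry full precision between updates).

Each posterior becomes the prior for the next update.
After temperature sensor='high': P(faulty) = 0.8·0.2000 / (0.8·0.2000 + 0.45·0.8000) ≈ 0.3077
After pressure gauge='out-of-range': P(faulty) = 0.45·0.3077 / (0.45·0.3077 + 0.2·0.6923) ≈ 0.5000
After pressure gauge='out-of-range': P(faulty) = 0.45·0.5000 / (0.45·0.5000 + 0.2·0.5000) ≈ 0.6923
After pressure gauge='in-range': P(faulty) = 0.55·0.6923 / (0.55·0.6923 + 0.8·0.3077) ≈ 0.6074
After temperature sensor='high': P(faulty) = 0.8·0.6074 / (0.8·0.6074 + 0.45·0.3926) ≈ 0.7333

0.733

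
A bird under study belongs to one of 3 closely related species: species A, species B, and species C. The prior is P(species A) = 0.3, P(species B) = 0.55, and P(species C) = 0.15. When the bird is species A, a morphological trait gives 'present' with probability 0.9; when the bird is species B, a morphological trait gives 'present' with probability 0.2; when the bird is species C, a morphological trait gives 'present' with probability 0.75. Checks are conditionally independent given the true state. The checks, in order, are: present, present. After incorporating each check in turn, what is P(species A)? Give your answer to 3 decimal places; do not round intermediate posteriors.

0.696

After 'present': normaliser = 0.9·0.3000 + 0.2·0.5500 + 0.75·0.1500; P(species A) ≈ 0.5482, P(species B) ≈ 0.2234, P(species C) ≈ 0.2284
After 'present': normaliser = 0.9·0.5482 + 0.2·0.2234 + 0.75·0.2284; P(species A) ≈ 0.6955, P(species B) ≈ 0.0630, P(species C) ≈ 0.2415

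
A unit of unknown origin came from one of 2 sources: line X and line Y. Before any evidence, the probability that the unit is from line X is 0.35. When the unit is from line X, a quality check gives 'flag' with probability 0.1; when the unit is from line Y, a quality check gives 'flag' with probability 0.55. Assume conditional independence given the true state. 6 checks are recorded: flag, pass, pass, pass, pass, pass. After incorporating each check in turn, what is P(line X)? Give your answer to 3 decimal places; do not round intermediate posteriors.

After 'flag': P(line X) = 0.1·0.3500 / (0.1·0.3500 + 0.55·0.6500) ≈ 0.0892
After 'pass': P(line X) = 0.9·0.0892 / (0.9·0.0892 + 0.45·0.9108) ≈ 0.1637
After 'pass': P(line X) = 0.9·0.1637 / (0.9·0.1637 + 0.45·0.8363) ≈ 0.2814
After 'pass': P(line X) = 0.9·0.2814 / (0.9·0.2814 + 0.45·0.7186) ≈ 0.4392
After 'pass': P(line X) = 0.9·0.4392 / (0.9·0.4392 + 0.45·0.5608) ≈ 0.6104
After 'pass': P(line X) = 0.9·0.6104 / (0.9·0.6104 + 0.45·0.3896) ≈ 0.7580

0.758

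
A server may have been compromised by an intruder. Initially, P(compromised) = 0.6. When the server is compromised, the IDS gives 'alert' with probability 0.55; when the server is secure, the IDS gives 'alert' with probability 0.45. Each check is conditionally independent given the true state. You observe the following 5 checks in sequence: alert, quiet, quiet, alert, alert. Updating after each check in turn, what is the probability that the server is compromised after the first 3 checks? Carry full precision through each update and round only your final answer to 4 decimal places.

After 'alert': P(compromised) = 0.55·0.6000 / (0.55·0.6000 + 0.45·0.4000) ≈ 0.6471
After 'quiet': P(compromised) = 0.45·0.6471 / (0.45·0.6471 + 0.55·0.3529) ≈ 0.6000
After 'quiet': P(compromised) = 0.45·0.6000 / (0.45·0.6000 + 0.55·0.4000) ≈ 0.5510

0.5510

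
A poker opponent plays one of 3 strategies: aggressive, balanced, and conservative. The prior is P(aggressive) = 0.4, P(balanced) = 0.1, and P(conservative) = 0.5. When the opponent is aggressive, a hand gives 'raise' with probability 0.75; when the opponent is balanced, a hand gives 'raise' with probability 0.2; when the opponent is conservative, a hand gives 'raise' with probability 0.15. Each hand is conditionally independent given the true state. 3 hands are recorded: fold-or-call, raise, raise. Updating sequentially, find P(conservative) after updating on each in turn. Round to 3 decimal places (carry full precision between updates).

0.139

After 'fold-or-call': normaliser = 0.25·0.4000 + 0.8·0.1000 + 0.85·0.5000; P(aggressive) ≈ 0.1653, P(balanced) ≈ 0.1322, P(conservative) ≈ 0.7025
After 'raise': normaliser = 0.75·0.1653 + 0.2·0.1322 + 0.15·0.7025; P(aggressive) ≈ 0.4847, P(balanced) ≈ 0.1034, P(conservative) ≈ 0.4120
After 'raise': normaliser = 0.75·0.4847 + 0.2·0.1034 + 0.15·0.4120; P(aggressive) ≈ 0.8151, P(balanced) ≈ 0.0464, P(conservative) ≈ 0.1386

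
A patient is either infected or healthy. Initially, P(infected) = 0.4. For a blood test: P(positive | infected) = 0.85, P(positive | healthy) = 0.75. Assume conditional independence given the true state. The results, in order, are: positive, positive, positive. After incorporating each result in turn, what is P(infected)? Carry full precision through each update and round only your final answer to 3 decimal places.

Apply Bayes' rule sequentially, carrying P(infected) forward.
After 'positive': P(infected) = 0.85·0.4000 / (0.85·0.4000 + 0.75·0.6000) ≈ 0.4304
After 'positive': P(infected) = 0.85·0.4304 / (0.85·0.4304 + 0.75·0.5696) ≈ 0.4613
After 'positive': P(infected) = 0.85·0.4613 / (0.85·0.4613 + 0.75·0.5387) ≈ 0.4925

0.493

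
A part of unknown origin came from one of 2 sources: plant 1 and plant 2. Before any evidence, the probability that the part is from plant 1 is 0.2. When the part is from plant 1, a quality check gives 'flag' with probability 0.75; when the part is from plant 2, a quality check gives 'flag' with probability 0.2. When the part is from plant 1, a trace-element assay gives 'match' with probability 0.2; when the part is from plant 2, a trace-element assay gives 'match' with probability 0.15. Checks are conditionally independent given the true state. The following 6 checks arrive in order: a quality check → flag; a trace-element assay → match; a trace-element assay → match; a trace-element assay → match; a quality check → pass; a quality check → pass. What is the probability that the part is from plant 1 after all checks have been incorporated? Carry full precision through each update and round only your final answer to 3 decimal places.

0.178

After a quality check='flag': P(plant 1) = 0.75·0.2000 / (0.75·0.2000 + 0.2·0.8000) ≈ 0.4839
After a trace-element assay='match': P(plant 1) = 0.2·0.4839 / (0.2·0.4839 + 0.15·0.5161) ≈ 0.5556
After a trace-element assay='match': P(plant 1) = 0.2·0.5556 / (0.2·0.5556 + 0.15·0.4444) ≈ 0.6250
After a trace-element assay='match': P(plant 1) = 0.2·0.6250 / (0.2·0.6250 + 0.15·0.3750) ≈ 0.6897
After a quality check='pass': P(plant 1) = 0.25·0.6897 / (0.25·0.6897 + 0.8·0.3103) ≈ 0.4098
After a quality check='pass': P(plant 1) = 0.25·0.4098 / (0.25·0.4098 + 0.8·0.5902) ≈ 0.1783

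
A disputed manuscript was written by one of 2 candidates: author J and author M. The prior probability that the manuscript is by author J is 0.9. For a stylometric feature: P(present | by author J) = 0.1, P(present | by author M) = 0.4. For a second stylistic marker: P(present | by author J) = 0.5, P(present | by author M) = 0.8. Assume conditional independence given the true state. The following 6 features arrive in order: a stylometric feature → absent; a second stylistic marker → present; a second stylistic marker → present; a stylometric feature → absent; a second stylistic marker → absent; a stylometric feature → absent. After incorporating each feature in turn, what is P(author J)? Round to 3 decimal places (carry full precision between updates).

0.967

After a stylometric feature='absent': P(author J) = 0.9·0.9000 / (0.9·0.9000 + 0.6·0.1000) ≈ 0.9310
After a second stylistic marker='present': P(author J) = 0.5·0.9310 / (0.5·0.9310 + 0.8·0.0690) ≈ 0.8940
After a second stylistic marker='present': P(author J) = 0.5·0.8940 / (0.5·0.8940 + 0.8·0.1060) ≈ 0.8406
After a stylometric feature='absent': P(author J) = 0.9·0.8406 / (0.9·0.8406 + 0.6·0.1594) ≈ 0.8878
After a second stylistic marker='absent': P(author J) = 0.5·0.8878 / (0.5·0.8878 + 0.2·0.1122) ≈ 0.9519
After a stylometric feature='absent': P(author J) = 0.9·0.9519 / (0.9·0.9519 + 0.6·0.0481) ≈ 0.9674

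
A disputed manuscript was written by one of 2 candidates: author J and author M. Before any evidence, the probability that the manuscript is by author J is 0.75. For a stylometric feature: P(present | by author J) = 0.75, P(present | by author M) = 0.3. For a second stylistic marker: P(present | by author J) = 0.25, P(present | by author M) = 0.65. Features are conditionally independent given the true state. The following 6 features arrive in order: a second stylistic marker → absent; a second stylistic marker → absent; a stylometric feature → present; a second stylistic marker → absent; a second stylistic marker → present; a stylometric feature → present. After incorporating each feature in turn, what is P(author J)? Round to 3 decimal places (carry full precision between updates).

Each posterior becomes the prior for the next update.
After a second stylistic marker='absent': P(author J) = 0.75·0.7500 / (0.75·0.7500 + 0.35·0.2500) ≈ 0.8654
After a second stylistic marker='absent': P(author J) = 0.75·0.8654 / (0.75·0.8654 + 0.35·0.1346) ≈ 0.9323
After a stylometric feature='present': P(author J) = 0.75·0.9323 / (0.75·0.9323 + 0.3·0.0677) ≈ 0.9718
After a second stylistic marker='absent': P(author J) = 0.75·0.9718 / (0.75·0.9718 + 0.35·0.0282) ≈ 0.9866
After a second stylistic marker='present': P(author J) = 0.25·0.9866 / (0.25·0.9866 + 0.65·0.0134) ≈ 0.9660
After a stylometric feature='present': P(author J) = 0.75·0.9660 / (0.75·0.9660 + 0.3·0.0340) ≈ 0.9861

0.986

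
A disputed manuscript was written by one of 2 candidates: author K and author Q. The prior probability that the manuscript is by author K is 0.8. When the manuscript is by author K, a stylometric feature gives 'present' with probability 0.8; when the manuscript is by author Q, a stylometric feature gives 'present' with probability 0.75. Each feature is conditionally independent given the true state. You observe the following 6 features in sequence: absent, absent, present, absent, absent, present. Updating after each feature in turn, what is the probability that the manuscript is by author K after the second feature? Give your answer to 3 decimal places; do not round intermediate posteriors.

0.719

After 'absent': P(author K) = 0.2·0.8000 / (0.2·0.8000 + 0.25·0.2000) ≈ 0.7619
After 'absent': P(author K) = 0.2·0.7619 / (0.2·0.7619 + 0.25·0.2381) ≈ 0.7191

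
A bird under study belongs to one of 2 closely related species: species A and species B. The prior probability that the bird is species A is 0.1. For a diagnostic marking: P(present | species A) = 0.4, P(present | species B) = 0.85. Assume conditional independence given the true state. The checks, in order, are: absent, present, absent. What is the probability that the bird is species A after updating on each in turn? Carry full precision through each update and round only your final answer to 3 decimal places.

0.456

After 'absent': P(species A) = 0.6·0.1000 / (0.6·0.1000 + 0.15·0.9000) ≈ 0.3077
After 'present': P(species A) = 0.4·0.3077 / (0.4·0.3077 + 0.85·0.6923) ≈ 0.1730
After 'absent': P(species A) = 0.6·0.1730 / (0.6·0.1730 + 0.15·0.8270) ≈ 0.4555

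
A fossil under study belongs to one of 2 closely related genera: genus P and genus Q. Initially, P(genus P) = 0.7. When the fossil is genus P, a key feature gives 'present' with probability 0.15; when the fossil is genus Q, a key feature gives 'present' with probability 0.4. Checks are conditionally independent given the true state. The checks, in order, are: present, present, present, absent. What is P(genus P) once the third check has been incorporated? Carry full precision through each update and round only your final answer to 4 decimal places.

After 'present': P(genus P) = 0.15·0.7000 / (0.15·0.7000 + 0.4·0.3000) ≈ 0.4667
After 'present': P(genus P) = 0.15·0.4667 / (0.15·0.4667 + 0.4·0.5333) ≈ 0.2471
After 'present': P(genus P) = 0.15·0.2471 / (0.15·0.2471 + 0.4·0.7529) ≈ 0.1096

0.1096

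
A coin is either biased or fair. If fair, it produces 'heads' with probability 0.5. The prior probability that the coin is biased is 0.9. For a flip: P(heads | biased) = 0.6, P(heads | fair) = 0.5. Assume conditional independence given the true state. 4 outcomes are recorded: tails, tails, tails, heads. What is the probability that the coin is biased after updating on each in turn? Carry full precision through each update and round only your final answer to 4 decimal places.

0.8469

Each posterior becomes the prior for the next update.
After 'tails': P(biased) = 0.4·0.9000 / (0.4·0.9000 + 0.5·0.1000) ≈ 0.8780
After 'tails': P(biased) = 0.4·0.8780 / (0.4·0.8780 + 0.5·0.1220) ≈ 0.8521
After 'tails': P(biased) = 0.4·0.8521 / (0.4·0.8521 + 0.5·0.1479) ≈ 0.8217
After 'heads': P(biased) = 0.6·0.8217 / (0.6·0.8217 + 0.5·0.1783) ≈ 0.8469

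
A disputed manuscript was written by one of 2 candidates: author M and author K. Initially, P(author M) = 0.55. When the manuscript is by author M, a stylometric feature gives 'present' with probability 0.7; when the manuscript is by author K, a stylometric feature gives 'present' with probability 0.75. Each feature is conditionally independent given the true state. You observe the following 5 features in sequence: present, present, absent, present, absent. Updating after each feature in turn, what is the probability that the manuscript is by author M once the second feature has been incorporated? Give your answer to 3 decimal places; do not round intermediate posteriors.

After 'present': P(author M) = 0.7·0.5500 / (0.7·0.5500 + 0.75·0.4500) ≈ 0.5329
After 'present': P(author M) = 0.7·0.5329 / (0.7·0.5329 + 0.75·0.4671) ≈ 0.5157

0.516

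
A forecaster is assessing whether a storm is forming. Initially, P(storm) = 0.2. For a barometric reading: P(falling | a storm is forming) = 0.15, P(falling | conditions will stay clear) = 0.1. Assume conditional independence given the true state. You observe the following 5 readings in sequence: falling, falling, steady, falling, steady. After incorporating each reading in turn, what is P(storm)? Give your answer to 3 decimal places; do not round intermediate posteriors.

After 'falling': P(storm) = 0.15·0.2000 / (0.15·0.2000 + 0.1·0.8000) ≈ 0.2727
After 'falling': P(storm) = 0.15·0.2727 / (0.15·0.2727 + 0.1·0.7273) ≈ 0.3600
After 'steady': P(storm) = 0.85·0.3600 / (0.85·0.3600 + 0.9·0.6400) ≈ 0.3469
After 'falling': P(storm) = 0.15·0.3469 / (0.15·0.3469 + 0.1·0.6531) ≈ 0.4435
After 'steady': P(storm) = 0.85·0.4435 / (0.85·0.4435 + 0.9·0.5565) ≈ 0.4294

0.429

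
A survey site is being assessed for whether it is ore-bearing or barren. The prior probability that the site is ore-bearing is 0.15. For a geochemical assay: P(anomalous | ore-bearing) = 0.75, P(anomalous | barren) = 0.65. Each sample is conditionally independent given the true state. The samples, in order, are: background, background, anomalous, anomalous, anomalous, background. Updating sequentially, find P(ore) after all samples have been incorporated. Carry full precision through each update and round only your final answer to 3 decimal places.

0.090

After 'background': P(ore) = 0.25·0.1500 / (0.25·0.1500 + 0.35·0.8500) ≈ 0.1119
After 'background': P(ore) = 0.25·0.1119 / (0.25·0.1119 + 0.35·0.8881) ≈ 0.0826
After 'anomalous': P(ore) = 0.75·0.0826 / (0.75·0.0826 + 0.65·0.9174) ≈ 0.0941
After 'anomalous': P(ore) = 0.75·0.0941 / (0.75·0.0941 + 0.65·0.9059) ≈ 0.1070
After 'anomalous': P(ore) = 0.75·0.1070 / (0.75·0.1070 + 0.65·0.8930) ≈ 0.1215
After 'background': P(ore) = 0.25·0.1215 / (0.25·0.1215 + 0.35·0.8785) ≈ 0.0899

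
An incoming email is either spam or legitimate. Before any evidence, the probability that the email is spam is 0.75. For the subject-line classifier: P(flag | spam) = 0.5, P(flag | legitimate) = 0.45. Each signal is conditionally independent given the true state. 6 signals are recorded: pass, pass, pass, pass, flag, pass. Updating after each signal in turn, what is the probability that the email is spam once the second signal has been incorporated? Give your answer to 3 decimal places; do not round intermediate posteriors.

Apply Bayes' rule sequentially, carrying P(spam) forward.
After 'pass': P(spam) = 0.5·0.7500 / (0.5·0.7500 + 0.55·0.2500) ≈ 0.7317
After 'pass': P(spam) = 0.5·0.7317 / (0.5·0.7317 + 0.55·0.2683) ≈ 0.7126

0.713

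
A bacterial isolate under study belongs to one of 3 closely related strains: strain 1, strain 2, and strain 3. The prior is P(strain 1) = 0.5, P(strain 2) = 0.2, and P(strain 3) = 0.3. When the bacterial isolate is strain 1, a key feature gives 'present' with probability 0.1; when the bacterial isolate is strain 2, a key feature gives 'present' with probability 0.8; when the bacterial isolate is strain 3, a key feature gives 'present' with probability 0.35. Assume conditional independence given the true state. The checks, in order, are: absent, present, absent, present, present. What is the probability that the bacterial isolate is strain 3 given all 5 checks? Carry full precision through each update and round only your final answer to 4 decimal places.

0.5470

After 'absent': normaliser = 0.9·0.5000 + 0.2·0.2000 + 0.65·0.3000; P(strain 1) ≈ 0.6569, P(strain 2) ≈ 0.0584, P(strain 3) ≈ 0.2847
After 'present': normaliser = 0.1·0.6569 + 0.8·0.0584 + 0.35·0.2847; P(strain 1) ≈ 0.3098, P(strain 2) ≈ 0.2203, P(strain 3) ≈ 0.4699
After 'absent': normaliser = 0.9·0.3098 + 0.2·0.2203 + 0.65·0.4699; P(strain 1) ≈ 0.4438, P(strain 2) ≈ 0.0701, P(strain 3) ≈ 0.4861
After 'present': normaliser = 0.1·0.4438 + 0.8·0.0701 + 0.35·0.4861; P(strain 1) ≈ 0.1640, P(strain 2) ≈ 0.2073, P(strain 3) ≈ 0.6287
After 'present': normaliser = 0.1·0.1640 + 0.8·0.2073 + 0.35·0.6287; P(strain 1) ≈ 0.0408, P(strain 2) ≈ 0.4123, P(strain 3) ≈ 0.5470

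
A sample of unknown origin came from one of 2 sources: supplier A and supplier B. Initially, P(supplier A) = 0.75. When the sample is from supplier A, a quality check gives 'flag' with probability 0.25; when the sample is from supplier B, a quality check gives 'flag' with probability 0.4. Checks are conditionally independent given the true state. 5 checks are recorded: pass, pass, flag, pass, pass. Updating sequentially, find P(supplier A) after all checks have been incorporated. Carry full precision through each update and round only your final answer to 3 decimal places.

0.821

Each posterior becomes the prior for the next update.
After 'pass': P(supplier A) = 0.75·0.7500 / (0.75·0.7500 + 0.6·0.2500) ≈ 0.7895
After 'pass': P(supplier A) = 0.75·0.7895 / (0.75·0.7895 + 0.6·0.2105) ≈ 0.8242
After 'flag': P(supplier A) = 0.25·0.8242 / (0.25·0.8242 + 0.4·0.1758) ≈ 0.7455
After 'pass': P(supplier A) = 0.75·0.7455 / (0.75·0.7455 + 0.6·0.2545) ≈ 0.7855
After 'pass': P(supplier A) = 0.75·0.7855 / (0.75·0.7855 + 0.6·0.2145) ≈ 0.8207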